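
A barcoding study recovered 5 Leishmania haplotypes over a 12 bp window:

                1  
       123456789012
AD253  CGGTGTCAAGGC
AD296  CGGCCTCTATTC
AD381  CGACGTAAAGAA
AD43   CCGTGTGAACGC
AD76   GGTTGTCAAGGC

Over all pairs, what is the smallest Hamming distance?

2

Pairwise Hamming distances:
  AD253 vs AD296: 5
  AD253 vs AD381: 5
  AD253 vs AD43: 3
  AD253 vs AD76: 2
  AD296 vs AD381: 7
  AD296 vs AD43: 7
  AD296 vs AD76: 7
  AD381 vs AD43: 7
  AD381 vs AD76: 6
  AD43 vs AD76: 5
The smallest is 2, between AD253 and AD76.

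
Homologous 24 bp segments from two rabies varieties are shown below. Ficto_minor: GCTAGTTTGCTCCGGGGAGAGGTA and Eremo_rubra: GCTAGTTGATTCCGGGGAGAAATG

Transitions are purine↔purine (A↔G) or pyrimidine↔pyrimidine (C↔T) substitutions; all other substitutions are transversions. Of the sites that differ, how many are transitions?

Mismatches occur at site 8 (T/G, transversion), site 9 (G/A, transition), site 10 (C/T, transition), site 21 (G/A, transition), site 22 (G/A, transition), site 24 (A/G, transition).
Of the 6 differences, 5 transitions and 1 transversion, so the answer is 5.

5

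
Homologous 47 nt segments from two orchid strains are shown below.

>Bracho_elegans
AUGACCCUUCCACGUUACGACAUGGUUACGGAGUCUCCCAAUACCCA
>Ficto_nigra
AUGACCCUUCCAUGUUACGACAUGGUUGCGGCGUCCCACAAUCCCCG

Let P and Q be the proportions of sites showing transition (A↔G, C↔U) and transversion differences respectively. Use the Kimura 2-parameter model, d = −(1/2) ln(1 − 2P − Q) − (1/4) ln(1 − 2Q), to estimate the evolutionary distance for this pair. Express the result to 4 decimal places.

Mismatches occur at site 13 (C↔U, transition), site 28 (A↔G, transition), site 32 (A↔C, transversion), site 36 (U↔C, transition), site 38 (C↔A, transversion), site 43 (A↔C, transversion), site 47 (A↔G, transition).
Of the 7 differences, 4 transitions and 3 transversions over 47 sites: P = 4/47 = 0.085106, Q = 3/47 = 0.063830.
d = −0.5·ln(0.765958) − 0.25·ln(0.872340) = −0.5·(-0.266628) − 0.25·(-0.136576) = 0.1675.

0.1675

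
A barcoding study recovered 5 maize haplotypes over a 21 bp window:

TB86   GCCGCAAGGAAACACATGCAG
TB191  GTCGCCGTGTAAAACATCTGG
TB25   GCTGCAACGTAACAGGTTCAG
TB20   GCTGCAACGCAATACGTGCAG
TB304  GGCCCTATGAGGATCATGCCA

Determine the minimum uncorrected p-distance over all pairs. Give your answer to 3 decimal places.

Pairwise Hamming distances:
  TB86 vs TB191: 9
  TB86 vs TB25: 6
  TB86 vs TB20: 5
  TB86 vs TB304: 10
  TB191 vs TB25: 11
  TB191 vs TB20: 11
  TB191 vs TB304: 12
  TB25 vs TB20: 4
  TB25 vs TB304: 15
  TB20 vs TB304: 13
The smallest is 4 mismatches, between TB25 and TB20; p = 4/21 = 0.190.

0.190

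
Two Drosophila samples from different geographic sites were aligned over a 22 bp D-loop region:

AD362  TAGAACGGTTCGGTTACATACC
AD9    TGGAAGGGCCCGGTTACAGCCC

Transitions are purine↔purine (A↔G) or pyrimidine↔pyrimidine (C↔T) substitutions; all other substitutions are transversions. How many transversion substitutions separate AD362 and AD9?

The sequences differ at positions 2 (A/G, transition), 6 (C/G, transversion), 9 (T/C, transition), 10 (T/C, transition), 19 (T/G, transversion), 20 (A/C, transversion).
Of the 6 differences, 3 transitions and 3 transversions, so the answer is 3.

3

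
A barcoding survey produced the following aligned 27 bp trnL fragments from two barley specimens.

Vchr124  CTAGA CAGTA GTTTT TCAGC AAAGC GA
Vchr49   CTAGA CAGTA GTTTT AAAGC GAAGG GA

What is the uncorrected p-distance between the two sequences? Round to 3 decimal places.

Mismatches occur at site 16 (T→A), site 17 (C→A), site 21 (A→G), site 25 (C→G).
There are 4 differences over 27 sites, so p = 4/27 = 0.148.

0.148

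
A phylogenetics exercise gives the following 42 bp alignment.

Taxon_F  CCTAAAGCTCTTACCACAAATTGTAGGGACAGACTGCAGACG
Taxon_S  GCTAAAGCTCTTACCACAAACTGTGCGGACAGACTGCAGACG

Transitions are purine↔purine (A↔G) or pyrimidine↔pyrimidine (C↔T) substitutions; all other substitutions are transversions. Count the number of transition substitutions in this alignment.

Mismatches occur at site 1 (C→G, transversion), site 21 (T→C, transition), site 25 (A→G, transition), site 26 (G→C, transversion).
Of the 4 differences, 2 transitions and 2 transversions, so the answer is 2.

2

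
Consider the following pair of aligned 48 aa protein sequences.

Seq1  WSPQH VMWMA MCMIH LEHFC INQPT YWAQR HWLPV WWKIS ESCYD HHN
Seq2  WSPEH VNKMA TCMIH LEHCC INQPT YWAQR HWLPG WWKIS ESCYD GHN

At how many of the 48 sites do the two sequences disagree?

Differing sites — 4:Q/E; 7:M/N; 8:W/K; 11:M/T; 19:F/C; 35:V/G; 46:H/G.
That gives 7 mismatches out of 48 aligned sites, so the Hamming distance is 7.

7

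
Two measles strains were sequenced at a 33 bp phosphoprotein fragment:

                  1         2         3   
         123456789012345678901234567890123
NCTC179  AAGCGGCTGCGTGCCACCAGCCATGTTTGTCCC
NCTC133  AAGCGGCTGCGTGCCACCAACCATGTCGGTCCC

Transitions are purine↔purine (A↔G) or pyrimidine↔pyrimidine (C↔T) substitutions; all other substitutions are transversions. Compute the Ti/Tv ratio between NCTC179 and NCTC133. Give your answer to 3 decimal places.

2.000

Mismatches occur at site 20 (G→A, transition), site 27 (T→C, transition), site 28 (T→G, transversion).
Of the 3 differences, 2 transitions and 1 transversion, so Ti/Tv = 2/1 = 2.000.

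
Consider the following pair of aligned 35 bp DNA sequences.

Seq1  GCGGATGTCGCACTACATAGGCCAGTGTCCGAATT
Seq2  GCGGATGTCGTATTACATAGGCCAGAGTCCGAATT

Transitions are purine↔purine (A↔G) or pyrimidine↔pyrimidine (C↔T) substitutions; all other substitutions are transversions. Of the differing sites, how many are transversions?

Mismatches occur at site 11 (C↔T, transition), site 13 (C↔T, transition), site 26 (T↔A, transversion).
Of the 3 differences, 2 transitions and 1 transversion, so the answer is 1.

1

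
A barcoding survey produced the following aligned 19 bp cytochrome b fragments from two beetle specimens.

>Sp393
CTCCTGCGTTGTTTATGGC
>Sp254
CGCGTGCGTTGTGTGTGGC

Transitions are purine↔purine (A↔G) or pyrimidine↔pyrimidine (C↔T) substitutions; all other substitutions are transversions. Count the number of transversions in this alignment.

3

The sequences differ at positions 2 (T/G, transversion), 4 (C/G, transversion), 13 (T/G, transversion), 15 (A/G, transition).
Of the 4 differences, 1 transition and 3 transversions, so the answer is 3.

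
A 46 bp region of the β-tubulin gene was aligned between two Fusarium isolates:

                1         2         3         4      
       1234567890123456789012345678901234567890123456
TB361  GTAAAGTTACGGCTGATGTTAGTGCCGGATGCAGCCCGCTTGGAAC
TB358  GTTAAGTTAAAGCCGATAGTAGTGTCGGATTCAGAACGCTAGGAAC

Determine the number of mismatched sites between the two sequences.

Mismatches occur at site 3 (A/T), site 10 (C/A), site 11 (G/A), site 14 (T/C), site 18 (G/A), site 19 (T/G), site 25 (C/T), site 31 (G/T), site 35 (C/A), site 36 (C/A), site 41 (T/A).
That gives 11 mismatches out of 46 aligned sites, so the Hamming distance is 11.

11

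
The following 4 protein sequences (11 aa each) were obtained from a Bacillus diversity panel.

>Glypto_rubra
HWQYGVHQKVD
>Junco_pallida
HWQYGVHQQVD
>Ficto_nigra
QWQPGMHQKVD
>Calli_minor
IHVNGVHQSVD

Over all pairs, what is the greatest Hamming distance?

6

Pairwise Hamming distances:
  Glypto_rubra vs Junco_pallida: 1
  Glypto_rubra vs Ficto_nigra: 3
  Glypto_rubra vs Calli_minor: 5
  Junco_pallida vs Ficto_nigra: 4
  Junco_pallida vs Calli_minor: 5
  Ficto_nigra vs Calli_minor: 6
The largest is 6, between Ficto_nigra and Calli_minor.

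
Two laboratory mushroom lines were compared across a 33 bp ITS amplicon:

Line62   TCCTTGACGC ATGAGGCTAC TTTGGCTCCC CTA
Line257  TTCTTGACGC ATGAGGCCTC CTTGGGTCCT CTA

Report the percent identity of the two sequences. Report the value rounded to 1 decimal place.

The sequences differ at positions 2 (C/T), 18 (T/C), 19 (A/T), 21 (T/C), 26 (C/G), 30 (C/T).
27 of the 33 sites match, so the percent identity is 27/33 × 100 = 81.8%.

81.8%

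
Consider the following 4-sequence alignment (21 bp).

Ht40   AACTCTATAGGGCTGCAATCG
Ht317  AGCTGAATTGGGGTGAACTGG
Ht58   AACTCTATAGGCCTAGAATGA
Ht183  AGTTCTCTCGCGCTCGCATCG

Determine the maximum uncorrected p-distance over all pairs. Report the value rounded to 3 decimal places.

Pairwise Hamming distances:
  Ht40 vs Ht317: 8
  Ht40 vs Ht58: 5
  Ht40 vs Ht183: 8
  Ht317 vs Ht58: 10
  Ht317 vs Ht183: 12
  Ht58 vs Ht183: 10
The largest is 12 mismatches, between Ht317 and Ht183; p = 12/21 = 0.571.

0.571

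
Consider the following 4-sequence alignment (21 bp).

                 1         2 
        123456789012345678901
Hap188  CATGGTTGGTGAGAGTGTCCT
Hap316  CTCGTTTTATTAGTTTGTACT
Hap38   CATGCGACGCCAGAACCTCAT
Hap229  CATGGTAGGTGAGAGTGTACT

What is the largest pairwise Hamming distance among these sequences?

15

Pairwise Hamming distances:
  Hap188 vs Hap316: 9
  Hap188 vs Hap38: 10
  Hap188 vs Hap229: 2
  Hap316 vs Hap38: 15
  Hap316 vs Hap229: 9
  Hap38 vs Hap229: 10
The largest is 15, between Hap316 and Hap38.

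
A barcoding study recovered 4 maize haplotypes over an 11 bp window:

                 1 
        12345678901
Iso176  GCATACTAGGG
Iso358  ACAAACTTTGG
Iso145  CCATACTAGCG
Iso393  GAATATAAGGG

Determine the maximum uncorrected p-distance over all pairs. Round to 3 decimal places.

0.636

Pairwise Hamming distances:
  Iso176 vs Iso358: 4
  Iso176 vs Iso145: 2
  Iso176 vs Iso393: 3
  Iso358 vs Iso145: 5
  Iso358 vs Iso393: 7
  Iso145 vs Iso393: 5
The largest is 7 mismatches, between Iso358 and Iso393; p = 7/11 = 0.636.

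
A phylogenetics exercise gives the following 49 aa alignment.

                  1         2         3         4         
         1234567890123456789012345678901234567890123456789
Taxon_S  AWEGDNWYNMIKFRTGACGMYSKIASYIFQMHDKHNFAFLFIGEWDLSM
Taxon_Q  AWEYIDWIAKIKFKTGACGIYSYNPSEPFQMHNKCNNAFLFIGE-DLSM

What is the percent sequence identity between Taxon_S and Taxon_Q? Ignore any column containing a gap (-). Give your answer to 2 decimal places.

66.67%

Excluding the 1 gap column leaves 48 comparable sites.
Differing sites — 4:G/Y; 5:D/I; 6:N/D; 8:Y/I; 9:N/A; 10:M/K; 14:R/K; 20:M/I; 23:K/Y; 24:I/N; 25:A/P; 27:Y/E; 28:I/P; 33:D/N; 35:H/C; 37:F/N.
32 of the 48 comparable sites match, so the percent identity is 32/48 × 100 = 66.67%.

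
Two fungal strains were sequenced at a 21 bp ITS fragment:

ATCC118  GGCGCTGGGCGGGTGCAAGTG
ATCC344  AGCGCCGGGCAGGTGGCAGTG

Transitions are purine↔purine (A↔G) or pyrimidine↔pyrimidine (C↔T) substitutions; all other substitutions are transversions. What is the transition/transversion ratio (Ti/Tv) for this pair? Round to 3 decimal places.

1.500

Differing sites — 1:G/A (Ti); 6:T/C (Ti); 11:G/A (Ti); 16:C/G (Tv); 17:A/C (Tv).
Of the 5 differences, 3 transitions and 2 transversions, so Ti/Tv = 3/2 = 1.500.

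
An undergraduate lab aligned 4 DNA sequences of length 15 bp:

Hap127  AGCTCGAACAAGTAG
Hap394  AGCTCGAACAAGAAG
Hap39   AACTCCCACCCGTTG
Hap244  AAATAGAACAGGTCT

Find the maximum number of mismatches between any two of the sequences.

Pairwise Hamming distances:
  Hap127 vs Hap394: 1
  Hap127 vs Hap39: 6
  Hap127 vs Hap244: 6
  Hap394 vs Hap39: 7
  Hap394 vs Hap244: 7
  Hap39 vs Hap244: 8
The largest is 8, between Hap39 and Hap244.

8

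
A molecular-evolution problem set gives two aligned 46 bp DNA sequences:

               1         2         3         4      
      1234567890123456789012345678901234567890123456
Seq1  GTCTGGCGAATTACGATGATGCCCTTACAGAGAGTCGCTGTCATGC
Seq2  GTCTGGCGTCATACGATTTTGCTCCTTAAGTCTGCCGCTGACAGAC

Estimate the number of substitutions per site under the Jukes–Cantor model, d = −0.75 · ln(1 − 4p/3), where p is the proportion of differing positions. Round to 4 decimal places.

Differing sites — 9:A/T; 10:A/C; 11:T/A; 18:G/T; 19:A/T; 23:C/T; 25:T/C; 27:A/T; 28:C/A; 31:A/T; 32:G/C; 33:A/T; 35:T/C; 41:T/A; 44:T/G; 45:G/A.
p = 16/46 = 0.347826.
d = −0.75 · ln(1 − (4/3)·0.347826) = −0.75 · ln(0.536232) = −0.75 · (-0.623188) = 0.4674.

0.4674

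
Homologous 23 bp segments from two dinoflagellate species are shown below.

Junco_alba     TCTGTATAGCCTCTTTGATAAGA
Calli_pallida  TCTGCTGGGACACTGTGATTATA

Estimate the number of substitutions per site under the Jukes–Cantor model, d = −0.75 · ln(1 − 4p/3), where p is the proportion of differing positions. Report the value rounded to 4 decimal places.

0.5532

Mismatches occur at site 5 (T↔C), site 6 (A↔T), site 7 (T↔G), site 8 (A↔G), site 10 (C↔A), site 12 (T↔A), site 15 (T↔G), site 20 (A↔T), site 22 (G↔T).
p = 9/23 = 0.391304.
d = −0.75 · ln(1 − (4/3)·0.391304) = −0.75 · ln(0.478261) = −0.75 · (-0.737599) = 0.5532.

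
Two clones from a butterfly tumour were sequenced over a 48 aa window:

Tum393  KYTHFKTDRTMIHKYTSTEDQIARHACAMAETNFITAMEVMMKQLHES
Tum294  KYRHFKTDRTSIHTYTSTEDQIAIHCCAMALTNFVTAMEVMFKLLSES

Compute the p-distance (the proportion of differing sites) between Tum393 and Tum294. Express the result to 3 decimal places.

0.208

Differing sites — 3:T/R; 11:M/S; 14:K/T; 24:R/I; 26:A/C; 31:E/L; 35:I/V; 42:M/F; 44:Q/L; 46:H/S.
There are 10 differences over 48 sites, so p = 10/48 = 0.208.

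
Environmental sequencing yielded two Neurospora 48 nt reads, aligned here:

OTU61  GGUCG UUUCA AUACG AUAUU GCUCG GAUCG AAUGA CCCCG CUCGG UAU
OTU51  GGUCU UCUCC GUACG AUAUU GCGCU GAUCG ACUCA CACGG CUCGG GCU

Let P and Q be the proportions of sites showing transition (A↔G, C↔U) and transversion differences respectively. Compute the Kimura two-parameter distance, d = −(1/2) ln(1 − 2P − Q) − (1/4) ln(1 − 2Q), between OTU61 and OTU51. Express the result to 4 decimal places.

Differing sites — 5:G/U (Tv); 7:U/C (Ti); 10:A/C (Tv); 11:A/G (Ti); 23:U/G (Tv); 25:G/U (Tv); 32:A/C (Tv); 34:G/C (Tv); 37:C/A (Tv); 39:C/G (Tv); 46:U/G (Tv); 47:A/C (Tv).
Of the 12 differences, 2 transitions and 10 transversions over 48 sites: P = 2/48 = 0.041667, Q = 10/48 = 0.208333.
d = −0.5·ln(0.708333) − 0.25·ln(0.583334) = −0.5·(-0.344841) − 0.25·(-0.538995) = 0.3072.

0.3072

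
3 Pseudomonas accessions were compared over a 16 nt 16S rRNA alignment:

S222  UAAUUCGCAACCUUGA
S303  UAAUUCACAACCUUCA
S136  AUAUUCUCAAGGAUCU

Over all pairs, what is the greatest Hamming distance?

Pairwise Hamming distances:
  S222 vs S303: 2
  S222 vs S136: 8
  S303 vs S136: 7
The largest is 8, between S222 and S136.

8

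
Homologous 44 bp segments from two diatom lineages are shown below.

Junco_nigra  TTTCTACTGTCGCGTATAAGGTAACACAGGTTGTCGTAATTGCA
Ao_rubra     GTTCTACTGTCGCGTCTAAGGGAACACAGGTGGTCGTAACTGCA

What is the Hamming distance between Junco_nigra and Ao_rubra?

5

Differing sites — 1:T/G; 16:A/C; 22:T/G; 32:T/G; 40:T/C.
That gives 5 mismatches out of 44 aligned sites, so the Hamming distance is 5.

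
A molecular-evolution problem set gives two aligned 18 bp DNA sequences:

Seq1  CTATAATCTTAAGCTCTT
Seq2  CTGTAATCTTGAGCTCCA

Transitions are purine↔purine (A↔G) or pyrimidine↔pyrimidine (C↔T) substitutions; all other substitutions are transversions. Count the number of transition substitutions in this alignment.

Differing sites — 3:A/G (Ti); 11:A/G (Ti); 17:T/C (Ti); 18:T/A (Tv).
Of the 4 differences, 3 transitions and 1 transversion, so the answer is 3.

3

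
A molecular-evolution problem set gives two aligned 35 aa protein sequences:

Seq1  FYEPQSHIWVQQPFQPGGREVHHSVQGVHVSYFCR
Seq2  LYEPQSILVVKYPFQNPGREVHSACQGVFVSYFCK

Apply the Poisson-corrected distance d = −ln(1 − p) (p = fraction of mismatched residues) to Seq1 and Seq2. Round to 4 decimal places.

0.4643

Differing sites — 1:F/L; 7:H/I; 8:I/L; 9:W/V; 11:Q/K; 12:Q/Y; 16:P/N; 17:G/P; 23:H/S; 24:S/A; 25:V/C; 29:H/F; 35:R/K.
p = 13/35 = 0.371429.
d = −ln(1 − 0.371429) = −ln(0.628571) = 0.4643.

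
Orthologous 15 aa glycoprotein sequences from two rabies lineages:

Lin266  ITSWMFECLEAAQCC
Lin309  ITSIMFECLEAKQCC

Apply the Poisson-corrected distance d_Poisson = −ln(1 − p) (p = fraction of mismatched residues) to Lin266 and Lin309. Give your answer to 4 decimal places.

0.1431

Mismatches occur at site 4 (W/I), site 12 (A/K).
p = 2/15 = 0.133333.
d = −ln(1 − 0.133333) = −ln(0.866667) = 0.1431.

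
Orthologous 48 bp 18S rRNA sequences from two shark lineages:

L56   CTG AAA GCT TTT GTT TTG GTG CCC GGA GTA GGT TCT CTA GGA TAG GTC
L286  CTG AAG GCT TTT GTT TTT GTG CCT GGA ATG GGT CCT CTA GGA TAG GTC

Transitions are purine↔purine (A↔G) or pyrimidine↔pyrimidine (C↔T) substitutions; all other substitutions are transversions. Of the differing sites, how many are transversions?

Differing sites — 6:A/G (Ti); 18:G/T (Tv); 24:C/T (Ti); 28:G/A (Ti); 30:A/G (Ti); 34:T/C (Ti).
Of the 6 differences, 5 transitions and 1 transversion, so the answer is 1.

1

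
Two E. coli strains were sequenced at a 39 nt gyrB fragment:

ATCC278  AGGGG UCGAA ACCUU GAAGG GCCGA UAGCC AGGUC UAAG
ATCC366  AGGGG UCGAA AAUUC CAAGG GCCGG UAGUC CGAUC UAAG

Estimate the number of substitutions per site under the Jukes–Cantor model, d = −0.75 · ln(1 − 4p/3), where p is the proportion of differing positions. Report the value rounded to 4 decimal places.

0.2396

Mismatches occur at site 12 (C↔A), site 13 (C↔U), site 15 (U↔C), site 16 (G↔C), site 25 (A↔G), site 29 (C↔U), site 31 (A↔C), site 33 (G↔A).
p = 8/39 = 0.205128.
d = −0.75 · ln(1 − (4/3)·0.205128) = −0.75 · ln(0.726496) = −0.75 · (-0.319522) = 0.2396.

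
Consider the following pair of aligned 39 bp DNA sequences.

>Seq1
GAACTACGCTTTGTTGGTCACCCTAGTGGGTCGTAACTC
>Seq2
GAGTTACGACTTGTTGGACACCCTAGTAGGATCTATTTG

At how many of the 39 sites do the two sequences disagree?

The sequences differ at positions 3 (A/G), 4 (C/T), 9 (C/A), 10 (T/C), 18 (T/A), 28 (G/A), 31 (T/A), 32 (C/T), 33 (G/C), 36 (A/T), 37 (C/T), 39 (C/G).
That gives 12 mismatches out of 39 aligned sites, so the Hamming distance is 12.

12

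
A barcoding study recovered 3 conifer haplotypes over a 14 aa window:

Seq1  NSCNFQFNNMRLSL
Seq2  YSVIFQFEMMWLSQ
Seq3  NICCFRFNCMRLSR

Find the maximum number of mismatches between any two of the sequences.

Pairwise Hamming distances:
  Seq1 vs Seq2: 7
  Seq1 vs Seq3: 5
  Seq2 vs Seq3: 9
The largest is 9, between Seq2 and Seq3.

9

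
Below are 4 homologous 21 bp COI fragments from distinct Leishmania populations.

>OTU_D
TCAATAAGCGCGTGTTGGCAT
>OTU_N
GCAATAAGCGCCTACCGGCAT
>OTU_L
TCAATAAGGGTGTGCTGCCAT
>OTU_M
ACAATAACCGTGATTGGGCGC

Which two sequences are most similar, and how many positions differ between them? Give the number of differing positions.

4

Pairwise Hamming distances:
  OTU_D vs OTU_N: 5
  OTU_D vs OTU_L: 4
  OTU_D vs OTU_M: 8
  OTU_N vs OTU_L: 7
  OTU_N vs OTU_M: 10
  OTU_L vs OTU_M: 10
The smallest is 4, between OTU_D and OTU_L.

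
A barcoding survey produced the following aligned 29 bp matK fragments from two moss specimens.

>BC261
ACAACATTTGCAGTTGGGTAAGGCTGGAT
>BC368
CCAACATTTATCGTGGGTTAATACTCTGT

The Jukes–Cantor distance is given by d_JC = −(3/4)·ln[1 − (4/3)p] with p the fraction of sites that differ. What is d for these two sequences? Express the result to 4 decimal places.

Mismatches occur at site 1 (A/C), site 10 (G/A), site 11 (C/T), site 12 (A/C), site 15 (T/G), site 18 (G/T), site 22 (G/T), site 23 (G/A), site 26 (G/C), site 27 (G/T), site 28 (A/G).
p = 11/29 = 0.379310.
d = −0.75 · ln(1 − (4/3)·0.379310) = −0.75 · ln(0.494253) = −0.75 · (-0.704708) = 0.5285.

0.5285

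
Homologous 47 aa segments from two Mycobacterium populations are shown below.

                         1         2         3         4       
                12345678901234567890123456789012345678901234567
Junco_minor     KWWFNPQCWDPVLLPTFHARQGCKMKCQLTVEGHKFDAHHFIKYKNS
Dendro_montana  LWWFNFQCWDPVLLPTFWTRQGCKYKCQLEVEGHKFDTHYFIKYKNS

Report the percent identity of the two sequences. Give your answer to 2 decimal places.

Differing sites — 1:K/L; 6:P/F; 18:H/W; 19:A/T; 25:M/Y; 30:T/E; 38:A/T; 40:H/Y.
39 of the 47 sites match, so the percent identity is 39/47 × 100 = 82.98%.

82.98%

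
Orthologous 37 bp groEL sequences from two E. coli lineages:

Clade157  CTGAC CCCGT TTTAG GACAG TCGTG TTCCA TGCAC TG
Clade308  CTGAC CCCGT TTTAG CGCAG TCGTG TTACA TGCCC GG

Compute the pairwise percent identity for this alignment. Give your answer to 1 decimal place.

The sequences differ at positions 16 (G/C), 17 (A/G), 28 (C/A), 34 (A/C), 36 (T/G).
32 of the 37 sites match, so the percent identity is 32/37 × 100 = 86.5%.

86.5%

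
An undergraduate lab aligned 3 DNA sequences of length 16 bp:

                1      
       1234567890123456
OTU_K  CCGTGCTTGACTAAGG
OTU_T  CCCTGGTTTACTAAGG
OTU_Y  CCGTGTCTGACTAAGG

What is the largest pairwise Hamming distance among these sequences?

Pairwise Hamming distances:
  OTU_K vs OTU_T: 3
  OTU_K vs OTU_Y: 2
  OTU_T vs OTU_Y: 4
The largest is 4, between OTU_T and OTU_Y.

4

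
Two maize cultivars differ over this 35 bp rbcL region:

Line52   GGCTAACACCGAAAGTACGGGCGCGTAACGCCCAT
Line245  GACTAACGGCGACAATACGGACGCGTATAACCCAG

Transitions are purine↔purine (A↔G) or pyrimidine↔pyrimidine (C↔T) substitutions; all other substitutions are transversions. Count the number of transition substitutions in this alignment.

The sequences differ at positions 2 (G/A, transition), 8 (A/G, transition), 9 (C/G, transversion), 13 (A/C, transversion), 15 (G/A, transition), 21 (G/A, transition), 28 (A/T, transversion), 29 (C/A, transversion), 30 (G/A, transition), 35 (T/G, transversion).
Of the 10 differences, 5 transitions and 5 transversions, so the answer is 5.

5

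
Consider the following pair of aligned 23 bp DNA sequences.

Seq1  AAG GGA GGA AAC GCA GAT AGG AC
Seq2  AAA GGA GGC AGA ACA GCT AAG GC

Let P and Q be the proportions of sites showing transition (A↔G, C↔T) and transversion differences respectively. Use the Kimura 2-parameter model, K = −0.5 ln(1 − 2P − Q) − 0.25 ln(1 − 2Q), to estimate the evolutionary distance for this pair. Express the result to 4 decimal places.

Differing sites — 3:G/A (Ti); 9:A/C (Tv); 11:A/G (Ti); 12:C/A (Tv); 13:G/A (Ti); 17:A/C (Tv); 20:G/A (Ti); 22:A/G (Ti).
Of the 8 differences, 5 transitions and 3 transversions over 23 sites: P = 5/23 = 0.217391, Q = 3/23 = 0.130435.
d = −0.5·ln(0.434783) − 0.25·ln(0.739130) = −0.5·(-0.832908) − 0.25·(-0.302281) = 0.4920.

0.4920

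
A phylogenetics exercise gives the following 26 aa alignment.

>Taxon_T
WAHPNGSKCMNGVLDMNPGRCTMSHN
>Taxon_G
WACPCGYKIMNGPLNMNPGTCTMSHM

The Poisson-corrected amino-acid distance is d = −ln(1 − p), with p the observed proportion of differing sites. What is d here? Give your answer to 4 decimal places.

Differing sites — 3:H/C; 5:N/C; 7:S/Y; 9:C/I; 13:V/P; 15:D/N; 20:R/T; 26:N/M.
p = 8/26 = 0.307692.
d = −ln(1 − 0.307692) = −ln(0.692308) = 0.3677.

0.3677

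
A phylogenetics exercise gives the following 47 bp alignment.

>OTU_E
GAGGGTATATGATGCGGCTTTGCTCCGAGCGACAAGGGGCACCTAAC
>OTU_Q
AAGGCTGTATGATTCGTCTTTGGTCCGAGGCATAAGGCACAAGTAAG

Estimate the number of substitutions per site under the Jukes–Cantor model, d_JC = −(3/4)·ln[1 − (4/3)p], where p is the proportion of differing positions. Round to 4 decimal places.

The sequences differ at positions 1 (G/A), 5 (G/C), 7 (A/G), 14 (G/T), 17 (G/T), 23 (C/G), 30 (C/G), 31 (G/C), 33 (C/T), 38 (G/C), 39 (G/A), 42 (C/A), 43 (C/G), 47 (C/G).
p = 14/47 = 0.297872.
d = −0.75 · ln(1 − (4/3)·0.297872) = −0.75 · ln(0.602837) = −0.75 · (-0.506108) = 0.3796.

0.3796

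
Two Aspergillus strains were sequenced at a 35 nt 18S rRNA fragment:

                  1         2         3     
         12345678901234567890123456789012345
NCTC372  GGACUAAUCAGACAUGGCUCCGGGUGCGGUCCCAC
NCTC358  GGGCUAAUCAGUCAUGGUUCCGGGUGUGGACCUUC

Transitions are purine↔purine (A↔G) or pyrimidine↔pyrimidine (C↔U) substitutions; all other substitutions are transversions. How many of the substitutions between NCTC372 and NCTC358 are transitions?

Differing sites — 3:A/G (Ti); 12:A/U (Tv); 18:C/U (Ti); 27:C/U (Ti); 30:U/A (Tv); 33:C/U (Ti); 34:A/U (Tv).
Of the 7 differences, 4 transitions and 3 transversions, so the answer is 4.

4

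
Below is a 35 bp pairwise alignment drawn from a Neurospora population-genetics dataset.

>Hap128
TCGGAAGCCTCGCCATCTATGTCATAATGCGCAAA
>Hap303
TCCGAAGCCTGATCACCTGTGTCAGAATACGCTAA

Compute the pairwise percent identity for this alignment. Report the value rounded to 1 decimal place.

The sequences differ at positions 3 (G/C), 11 (C/G), 12 (G/A), 13 (C/T), 16 (T/C), 19 (A/G), 25 (T/G), 29 (G/A), 33 (A/T).
26 of the 35 sites match, so the percent identity is 26/35 × 100 = 74.3%.

74.3%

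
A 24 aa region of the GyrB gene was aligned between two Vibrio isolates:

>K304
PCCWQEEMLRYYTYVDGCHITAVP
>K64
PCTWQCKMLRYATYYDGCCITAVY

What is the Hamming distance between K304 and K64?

Differing sites — 3:C/T; 6:E/C; 7:E/K; 12:Y/A; 15:V/Y; 19:H/C; 24:P/Y.
That gives 7 mismatches out of 24 aligned sites, so the Hamming distance is 7.

7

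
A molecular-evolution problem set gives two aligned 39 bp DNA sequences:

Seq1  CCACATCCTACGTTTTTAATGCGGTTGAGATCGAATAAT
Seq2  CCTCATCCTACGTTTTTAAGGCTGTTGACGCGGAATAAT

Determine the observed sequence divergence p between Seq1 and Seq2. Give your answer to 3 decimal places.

0.179

Mismatches occur at site 3 (A→T), site 20 (T→G), site 23 (G→T), site 29 (G→C), site 30 (A→G), site 31 (T→C), site 32 (C→G).
There are 7 differences over 39 sites, so p = 7/39 = 0.179.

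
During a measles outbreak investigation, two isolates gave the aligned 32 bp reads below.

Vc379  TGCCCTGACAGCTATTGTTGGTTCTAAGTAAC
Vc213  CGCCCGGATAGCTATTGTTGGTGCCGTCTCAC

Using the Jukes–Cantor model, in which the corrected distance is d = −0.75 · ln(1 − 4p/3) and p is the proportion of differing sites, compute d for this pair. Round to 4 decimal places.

0.3525

Mismatches occur at site 1 (T↔C), site 6 (T↔G), site 9 (C↔T), site 23 (T↔G), site 25 (T↔C), site 26 (A↔G), site 27 (A↔T), site 28 (G↔C), site 30 (A↔C).
p = 9/32 = 0.281250.
d = −0.75 · ln(1 − (4/3)·0.281250) = −0.75 · ln(0.625000) = −0.75 · (-0.470004) = 0.3525.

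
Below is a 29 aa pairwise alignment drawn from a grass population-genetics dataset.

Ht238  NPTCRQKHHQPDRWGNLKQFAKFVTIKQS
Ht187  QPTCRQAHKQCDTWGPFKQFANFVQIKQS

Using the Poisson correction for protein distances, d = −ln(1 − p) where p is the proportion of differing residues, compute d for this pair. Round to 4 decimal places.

The sequences differ at positions 1 (N/Q), 7 (K/A), 9 (H/K), 11 (P/C), 13 (R/T), 16 (N/P), 17 (L/F), 22 (K/N), 25 (T/Q).
p = 9/29 = 0.310345.
d = −ln(1 − 0.310345) = −ln(0.689655) = 0.3716.

0.3716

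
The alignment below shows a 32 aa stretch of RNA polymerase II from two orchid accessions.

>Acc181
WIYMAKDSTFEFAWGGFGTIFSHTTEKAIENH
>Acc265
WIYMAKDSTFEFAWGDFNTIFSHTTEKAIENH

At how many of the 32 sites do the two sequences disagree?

The sequences differ at positions 16 (G/D), 18 (G/N).
That gives 2 mismatches out of 32 aligned sites, so the Hamming distance is 2.

2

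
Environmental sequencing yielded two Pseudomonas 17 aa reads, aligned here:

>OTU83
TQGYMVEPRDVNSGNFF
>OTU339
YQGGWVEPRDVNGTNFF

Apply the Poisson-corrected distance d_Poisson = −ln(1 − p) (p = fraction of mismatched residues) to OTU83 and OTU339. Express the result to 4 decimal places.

0.3483

The sequences differ at positions 1 (T/Y), 4 (Y/G), 5 (M/W), 13 (S/G), 14 (G/T).
p = 5/17 = 0.294118.
d = −ln(1 − 0.294118) = −ln(0.705882) = 0.3483.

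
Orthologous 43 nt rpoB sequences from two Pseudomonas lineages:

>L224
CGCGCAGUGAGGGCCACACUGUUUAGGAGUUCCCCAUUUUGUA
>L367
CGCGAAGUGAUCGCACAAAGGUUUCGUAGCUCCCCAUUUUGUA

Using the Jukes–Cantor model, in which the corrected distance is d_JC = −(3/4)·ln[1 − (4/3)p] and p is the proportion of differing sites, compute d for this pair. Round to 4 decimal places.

0.3129

Mismatches occur at site 5 (C/A), site 11 (G/U), site 12 (G/C), site 15 (C/A), site 16 (A/C), site 17 (C/A), site 19 (C/A), site 20 (U/G), site 25 (A/C), site 27 (G/U), site 30 (U/C).
p = 11/43 = 0.255814.
d = −0.75 · ln(1 − (4/3)·0.255814) = −0.75 · ln(0.658915) = −0.75 · (-0.417161) = 0.3129.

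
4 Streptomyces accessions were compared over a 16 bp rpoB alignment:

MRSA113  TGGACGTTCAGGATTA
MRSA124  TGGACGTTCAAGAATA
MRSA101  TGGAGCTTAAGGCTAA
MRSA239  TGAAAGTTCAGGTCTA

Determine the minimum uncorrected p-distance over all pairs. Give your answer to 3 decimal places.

0.125

Pairwise Hamming distances:
  MRSA113 vs MRSA124: 2
  MRSA113 vs MRSA101: 5
  MRSA113 vs MRSA239: 4
  MRSA124 vs MRSA101: 7
  MRSA124 vs MRSA239: 5
  MRSA101 vs MRSA239: 7
The smallest is 2 mismatches, between MRSA113 and MRSA124; p = 2/16 = 0.125.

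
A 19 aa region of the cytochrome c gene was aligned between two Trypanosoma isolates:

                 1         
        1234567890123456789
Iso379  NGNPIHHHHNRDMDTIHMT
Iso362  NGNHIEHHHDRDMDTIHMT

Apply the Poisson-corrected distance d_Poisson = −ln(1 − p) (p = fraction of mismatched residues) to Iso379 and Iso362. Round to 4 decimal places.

0.1719

Differing sites — 4:P/H; 6:H/E; 10:N/D.
p = 3/19 = 0.157895.
d = −ln(1 − 0.157895) = −ln(0.842105) = 0.1719.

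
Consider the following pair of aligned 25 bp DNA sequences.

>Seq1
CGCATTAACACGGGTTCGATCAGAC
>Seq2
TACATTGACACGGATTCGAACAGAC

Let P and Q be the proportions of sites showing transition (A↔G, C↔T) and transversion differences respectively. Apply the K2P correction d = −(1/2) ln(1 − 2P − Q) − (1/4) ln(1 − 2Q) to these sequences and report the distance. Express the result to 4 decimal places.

Mismatches occur at site 1 (C↔T, transition), site 2 (G↔A, transition), site 7 (A↔G, transition), site 14 (G↔A, transition), site 20 (T↔A, transversion).
Of the 5 differences, 4 transitions and 1 transversion over 25 sites: P = 4/25 = 0.160000, Q = 1/25 = 0.040000.
d = −0.5·ln(0.640000) − 0.25·ln(0.920000) = −0.5·(-0.446287) − 0.25·(-0.083382) = 0.2440.

0.2440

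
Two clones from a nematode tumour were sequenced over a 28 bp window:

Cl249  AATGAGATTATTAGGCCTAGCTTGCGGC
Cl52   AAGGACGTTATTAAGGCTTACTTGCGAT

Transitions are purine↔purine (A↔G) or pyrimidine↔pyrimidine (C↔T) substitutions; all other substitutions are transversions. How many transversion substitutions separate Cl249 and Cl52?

Differing sites — 3:T/G (Tv); 6:G/C (Tv); 7:A/G (Ti); 14:G/A (Ti); 16:C/G (Tv); 19:A/T (Tv); 20:G/A (Ti); 27:G/A (Ti); 28:C/T (Ti).
Of the 9 differences, 5 transitions and 4 transversions, so the answer is 4.

4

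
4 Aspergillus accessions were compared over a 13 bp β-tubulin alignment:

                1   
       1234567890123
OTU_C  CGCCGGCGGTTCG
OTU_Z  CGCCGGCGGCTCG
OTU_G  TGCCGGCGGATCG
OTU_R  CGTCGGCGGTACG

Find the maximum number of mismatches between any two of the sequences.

4

Pairwise Hamming distances:
  OTU_C vs OTU_Z: 1
  OTU_C vs OTU_G: 2
  OTU_C vs OTU_R: 2
  OTU_Z vs OTU_G: 2
  OTU_Z vs OTU_R: 3
  OTU_G vs OTU_R: 4
The largest is 4, between OTU_G and OTU_R.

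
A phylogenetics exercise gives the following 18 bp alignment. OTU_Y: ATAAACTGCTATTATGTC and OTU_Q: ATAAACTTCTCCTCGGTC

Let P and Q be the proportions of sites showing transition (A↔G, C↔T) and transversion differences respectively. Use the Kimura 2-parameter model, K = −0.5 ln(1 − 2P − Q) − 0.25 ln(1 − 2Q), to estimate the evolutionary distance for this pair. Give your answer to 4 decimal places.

Mismatches occur at site 8 (G/T, transversion), site 11 (A/C, transversion), site 12 (T/C, transition), site 14 (A/C, transversion), site 15 (T/G, transversion).
Of the 5 differences, 1 transition and 4 transversions over 18 sites: P = 1/18 = 0.055556, Q = 4/18 = 0.222222.
d = −0.5·ln(0.666666) − 0.25·ln(0.555556) = −0.5·(-0.405466) − 0.25·(-0.587786) = 0.3497.

0.3497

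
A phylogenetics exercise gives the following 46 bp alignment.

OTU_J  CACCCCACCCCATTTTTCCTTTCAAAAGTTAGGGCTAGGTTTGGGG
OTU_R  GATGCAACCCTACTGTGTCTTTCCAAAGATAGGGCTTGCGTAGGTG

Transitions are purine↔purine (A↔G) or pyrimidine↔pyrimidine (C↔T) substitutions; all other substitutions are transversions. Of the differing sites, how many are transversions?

Mismatches occur at site 1 (C↔G, transversion), site 3 (C↔T, transition), site 4 (C↔G, transversion), site 6 (C↔A, transversion), site 11 (C↔T, transition), site 13 (T↔C, transition), site 15 (T↔G, transversion), site 17 (T↔G, transversion), site 18 (C↔T, transition), site 24 (A↔C, transversion), site 29 (T↔A, transversion), site 37 (A↔T, transversion), site 39 (G↔C, transversion), site 40 (T↔G, transversion), site 42 (T↔A, transversion), site 45 (G↔T, transversion).
Of the 16 differences, 4 transitions and 12 transversions, so the answer is 12.

12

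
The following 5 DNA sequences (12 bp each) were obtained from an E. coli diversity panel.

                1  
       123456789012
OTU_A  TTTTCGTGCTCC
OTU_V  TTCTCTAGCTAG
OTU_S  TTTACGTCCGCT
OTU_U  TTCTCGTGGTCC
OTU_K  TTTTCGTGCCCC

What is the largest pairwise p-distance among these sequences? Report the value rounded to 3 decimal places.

Pairwise Hamming distances:
  OTU_A vs OTU_V: 5
  OTU_A vs OTU_S: 4
  OTU_A vs OTU_U: 2
  OTU_A vs OTU_K: 1
  OTU_V vs OTU_S: 8
  OTU_V vs OTU_U: 5
  OTU_V vs OTU_K: 6
  OTU_S vs OTU_U: 6
  OTU_S vs OTU_K: 4
  OTU_U vs OTU_K: 3
The largest is 8 mismatches, between OTU_V and OTU_S; p = 8/12 = 0.667.

0.667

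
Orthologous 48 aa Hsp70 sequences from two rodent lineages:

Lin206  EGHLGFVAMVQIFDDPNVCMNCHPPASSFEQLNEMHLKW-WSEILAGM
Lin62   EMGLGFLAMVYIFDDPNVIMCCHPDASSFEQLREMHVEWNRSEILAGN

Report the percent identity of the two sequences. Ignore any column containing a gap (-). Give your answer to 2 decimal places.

Excluding the 1 gap column leaves 47 comparable sites.
Mismatches occur at site 2 (G/M), site 3 (H/G), site 7 (V/L), site 11 (Q/Y), site 19 (C/I), site 21 (N/C), site 25 (P/D), site 33 (N/R), site 37 (L/V), site 38 (K/E), site 41 (W/R), site 48 (M/N).
35 of the 47 comparable sites match, so the percent identity is 35/47 × 100 = 74.47%.

74.47%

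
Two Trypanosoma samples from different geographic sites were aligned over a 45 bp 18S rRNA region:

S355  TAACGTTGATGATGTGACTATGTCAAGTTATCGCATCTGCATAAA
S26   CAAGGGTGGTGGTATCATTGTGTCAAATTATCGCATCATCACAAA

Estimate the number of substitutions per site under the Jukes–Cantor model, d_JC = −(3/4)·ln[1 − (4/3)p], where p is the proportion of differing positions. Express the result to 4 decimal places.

0.3648

Mismatches occur at site 1 (T→C), site 4 (C→G), site 6 (T→G), site 9 (A→G), site 12 (A→G), site 14 (G→A), site 16 (G→C), site 18 (C→T), site 20 (A→G), site 27 (G→A), site 38 (T→A), site 39 (G→T), site 42 (T→C).
p = 13/45 = 0.288889.
d = −0.75 · ln(1 − (4/3)·0.288889) = −0.75 · ln(0.614815) = −0.75 · (-0.486434) = 0.3648.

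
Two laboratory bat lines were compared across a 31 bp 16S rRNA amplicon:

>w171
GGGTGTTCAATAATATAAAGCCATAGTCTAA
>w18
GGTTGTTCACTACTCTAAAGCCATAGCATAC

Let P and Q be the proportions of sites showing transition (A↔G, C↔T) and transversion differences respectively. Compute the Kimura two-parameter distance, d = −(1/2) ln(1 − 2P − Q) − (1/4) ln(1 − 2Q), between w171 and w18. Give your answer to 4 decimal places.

Mismatches occur at site 3 (G→T, transversion), site 10 (A→C, transversion), site 13 (A→C, transversion), site 15 (A→C, transversion), site 27 (T→C, transition), site 28 (C→A, transversion), site 31 (A→C, transversion).
Of the 7 differences, 1 transition and 6 transversions over 31 sites: P = 1/31 = 0.032258, Q = 6/31 = 0.193548.
d = −0.5·ln(0.741936) − 0.25·ln(0.612904) = −0.5·(-0.298492) − 0.25·(-0.489547) = 0.2716.

0.2716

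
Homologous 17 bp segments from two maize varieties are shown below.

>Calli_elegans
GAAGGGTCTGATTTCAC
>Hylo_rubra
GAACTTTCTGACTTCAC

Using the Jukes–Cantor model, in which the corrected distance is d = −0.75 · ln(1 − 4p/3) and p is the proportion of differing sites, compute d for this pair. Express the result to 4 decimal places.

The sequences differ at positions 4 (G/C), 5 (G/T), 6 (G/T), 12 (T/C).
p = 4/17 = 0.235294.
d = −0.75 · ln(1 − (4/3)·0.235294) = −0.75 · ln(0.686275) = −0.75 · (-0.376477) = 0.2824.

0.2824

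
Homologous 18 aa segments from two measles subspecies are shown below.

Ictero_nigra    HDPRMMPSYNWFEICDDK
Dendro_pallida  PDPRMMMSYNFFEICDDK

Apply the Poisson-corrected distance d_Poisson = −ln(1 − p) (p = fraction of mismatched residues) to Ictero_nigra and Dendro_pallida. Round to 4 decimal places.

Differing sites — 1:H/P; 7:P/M; 11:W/F.
p = 3/18 = 0.166667.
d = −ln(1 − 0.166667) = −ln(0.833333) = 0.1823.

0.1823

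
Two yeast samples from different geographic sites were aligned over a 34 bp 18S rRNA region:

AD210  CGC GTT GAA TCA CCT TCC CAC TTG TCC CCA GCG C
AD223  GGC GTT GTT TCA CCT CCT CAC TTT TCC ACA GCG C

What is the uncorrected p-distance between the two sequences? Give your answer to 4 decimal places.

0.2059

Mismatches occur at site 1 (C/G), site 8 (A/T), site 9 (A/T), site 16 (T/C), site 18 (C/T), site 24 (G/T), site 28 (C/A).
There are 7 differences over 34 sites, so p = 7/34 = 0.2059.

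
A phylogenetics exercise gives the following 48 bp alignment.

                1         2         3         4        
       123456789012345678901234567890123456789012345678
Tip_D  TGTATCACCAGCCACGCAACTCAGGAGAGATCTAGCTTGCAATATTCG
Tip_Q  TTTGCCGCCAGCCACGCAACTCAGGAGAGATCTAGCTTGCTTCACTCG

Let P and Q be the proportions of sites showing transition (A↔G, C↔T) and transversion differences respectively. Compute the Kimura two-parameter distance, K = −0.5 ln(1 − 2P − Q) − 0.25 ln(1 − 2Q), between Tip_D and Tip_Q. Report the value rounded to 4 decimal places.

0.1913

Differing sites — 2:G/T (Tv); 4:A/G (Ti); 5:T/C (Ti); 7:A/G (Ti); 41:A/T (Tv); 42:A/T (Tv); 43:T/C (Ti); 45:T/C (Ti).
Of the 8 differences, 5 transitions and 3 transversions over 48 sites: P = 5/48 = 0.104167, Q = 3/48 = 0.062500.
d = −0.5·ln(0.729166) − 0.25·ln(0.875000) = −0.5·(-0.315854) − 0.25·(-0.133531) = 0.1913.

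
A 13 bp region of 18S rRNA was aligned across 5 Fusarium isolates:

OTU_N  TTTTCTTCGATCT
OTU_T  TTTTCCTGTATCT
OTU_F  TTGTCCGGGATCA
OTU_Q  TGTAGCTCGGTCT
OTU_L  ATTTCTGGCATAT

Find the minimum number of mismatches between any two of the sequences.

Pairwise Hamming distances:
  OTU_N vs OTU_T: 3
  OTU_N vs OTU_F: 5
  OTU_N vs OTU_Q: 5
  OTU_N vs OTU_L: 5
  OTU_T vs OTU_F: 4
  OTU_T vs OTU_Q: 6
  OTU_T vs OTU_L: 5
  OTU_F vs OTU_Q: 8
  OTU_F vs OTU_L: 6
  OTU_Q vs OTU_L: 10
The smallest is 3, between OTU_N and OTU_T.

3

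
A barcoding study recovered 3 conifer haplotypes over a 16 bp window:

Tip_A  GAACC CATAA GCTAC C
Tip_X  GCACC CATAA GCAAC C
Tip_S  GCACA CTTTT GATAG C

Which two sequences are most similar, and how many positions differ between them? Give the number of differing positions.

Pairwise Hamming distances:
  Tip_A vs Tip_X: 2
  Tip_A vs Tip_S: 7
  Tip_X vs Tip_S: 7
The smallest is 2, between Tip_A and Tip_X.

2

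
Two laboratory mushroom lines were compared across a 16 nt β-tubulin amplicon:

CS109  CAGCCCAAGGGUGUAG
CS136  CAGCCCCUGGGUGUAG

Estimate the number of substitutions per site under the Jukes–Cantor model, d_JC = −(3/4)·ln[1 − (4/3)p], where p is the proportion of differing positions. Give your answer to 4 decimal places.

0.1367

Mismatches occur at site 7 (A→C), site 8 (A→U).
p = 2/16 = 0.125000.
d = −0.75 · ln(1 − (4/3)·0.125000) = −0.75 · ln(0.833333) = −0.75 · (-0.182322) = 0.1367.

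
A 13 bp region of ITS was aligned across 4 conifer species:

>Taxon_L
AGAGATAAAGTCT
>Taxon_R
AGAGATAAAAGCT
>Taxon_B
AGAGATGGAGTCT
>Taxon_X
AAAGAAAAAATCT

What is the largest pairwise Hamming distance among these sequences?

5

Pairwise Hamming distances:
  Taxon_L vs Taxon_R: 2
  Taxon_L vs Taxon_B: 2
  Taxon_L vs Taxon_X: 3
  Taxon_R vs Taxon_B: 4
  Taxon_R vs Taxon_X: 3
  Taxon_B vs Taxon_X: 5
The largest is 5, between Taxon_B and Taxon_X.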